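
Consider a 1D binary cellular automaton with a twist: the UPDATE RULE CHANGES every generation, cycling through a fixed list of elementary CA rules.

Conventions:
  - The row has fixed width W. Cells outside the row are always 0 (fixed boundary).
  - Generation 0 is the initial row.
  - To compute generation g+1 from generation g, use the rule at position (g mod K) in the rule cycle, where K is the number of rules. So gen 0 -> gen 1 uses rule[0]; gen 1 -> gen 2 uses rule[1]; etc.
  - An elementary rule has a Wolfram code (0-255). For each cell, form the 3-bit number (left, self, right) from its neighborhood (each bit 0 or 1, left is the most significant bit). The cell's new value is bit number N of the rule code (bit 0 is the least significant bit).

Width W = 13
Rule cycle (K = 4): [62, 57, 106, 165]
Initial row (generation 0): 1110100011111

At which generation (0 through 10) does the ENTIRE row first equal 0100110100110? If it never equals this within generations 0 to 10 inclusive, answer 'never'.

Gen 0: 1110100011111
Gen 1 (rule 62): 1001110110000
Gen 2 (rule 57): 0101001101111
Gen 3 (rule 106): 1010011111001
Gen 4 (rule 165): 1110001110001
Gen 5 (rule 62): 1001011001011
Gen 6 (rule 57): 0100110100110
Gen 7 (rule 106): 1001111001110
Gen 8 (rule 165): 1000110000100
Gen 9 (rule 62): 1101101001110
Gen 10 (rule 57): 1011010101001

Answer: 6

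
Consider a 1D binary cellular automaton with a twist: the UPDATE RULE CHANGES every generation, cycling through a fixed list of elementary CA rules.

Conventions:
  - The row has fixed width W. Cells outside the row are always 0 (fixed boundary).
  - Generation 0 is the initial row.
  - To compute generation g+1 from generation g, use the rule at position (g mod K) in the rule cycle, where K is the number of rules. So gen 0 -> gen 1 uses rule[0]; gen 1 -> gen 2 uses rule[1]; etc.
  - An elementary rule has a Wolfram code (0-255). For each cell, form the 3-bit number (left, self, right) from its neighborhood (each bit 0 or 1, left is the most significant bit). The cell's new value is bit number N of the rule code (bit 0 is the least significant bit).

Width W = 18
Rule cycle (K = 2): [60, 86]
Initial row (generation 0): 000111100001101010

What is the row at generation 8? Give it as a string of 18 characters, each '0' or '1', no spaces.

Gen 0: 000111100001101010
Gen 1 (rule 60): 000100010001011111
Gen 2 (rule 86): 001110111011000001
Gen 3 (rule 60): 001001100110100001
Gen 4 (rule 86): 011110111010110011
Gen 5 (rule 60): 010001100111101010
Gen 6 (rule 86): 111010111000101011
Gen 7 (rule 60): 100111100100111110
Gen 8 (rule 86): 111000111111000011

Answer: 111000111111000011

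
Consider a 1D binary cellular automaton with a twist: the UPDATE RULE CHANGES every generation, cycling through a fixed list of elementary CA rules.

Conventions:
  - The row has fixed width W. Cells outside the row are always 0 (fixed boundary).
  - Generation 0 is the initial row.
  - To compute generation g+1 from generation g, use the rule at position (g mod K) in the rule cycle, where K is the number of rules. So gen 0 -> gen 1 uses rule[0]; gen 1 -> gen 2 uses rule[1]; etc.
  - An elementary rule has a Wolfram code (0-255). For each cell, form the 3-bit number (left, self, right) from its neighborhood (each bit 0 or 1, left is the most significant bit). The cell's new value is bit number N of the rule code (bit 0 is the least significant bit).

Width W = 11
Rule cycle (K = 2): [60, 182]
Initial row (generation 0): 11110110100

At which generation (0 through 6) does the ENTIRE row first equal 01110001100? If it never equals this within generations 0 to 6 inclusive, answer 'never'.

Answer: never

Derivation:
Gen 0: 11110110100
Gen 1 (rule 60): 10001101110
Gen 2 (rule 182): 11010010101
Gen 3 (rule 60): 10111011111
Gen 4 (rule 182): 11010101110
Gen 5 (rule 60): 10111111001
Gen 6 (rule 182): 11011110111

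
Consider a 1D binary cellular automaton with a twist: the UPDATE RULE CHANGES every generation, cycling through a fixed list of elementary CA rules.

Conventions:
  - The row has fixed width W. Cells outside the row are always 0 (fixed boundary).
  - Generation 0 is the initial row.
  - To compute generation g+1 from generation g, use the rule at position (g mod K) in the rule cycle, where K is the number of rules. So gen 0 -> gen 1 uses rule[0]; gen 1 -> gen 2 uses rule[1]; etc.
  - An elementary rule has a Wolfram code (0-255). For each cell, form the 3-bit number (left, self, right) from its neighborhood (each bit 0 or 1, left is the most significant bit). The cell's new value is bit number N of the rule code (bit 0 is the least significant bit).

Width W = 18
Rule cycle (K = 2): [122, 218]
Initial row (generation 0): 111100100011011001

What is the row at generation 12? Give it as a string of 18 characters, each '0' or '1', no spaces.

Answer: 111011101111001111

Derivation:
Gen 0: 111100100011011001
Gen 1 (rule 122): 100111010111111110
Gen 2 (rule 218): 011111000111111111
Gen 3 (rule 122): 110001101100000001
Gen 4 (rule 218): 111011101110000010
Gen 5 (rule 122): 101110111011000101
Gen 6 (rule 218): 001110111011101000
Gen 7 (rule 122): 011011101110110100
Gen 8 (rule 218): 111011101110110010
Gen 9 (rule 122): 101110111011111101
Gen 10 (rule 218): 001110111011111100
Gen 11 (rule 122): 011011101110000110
Gen 12 (rule 218): 111011101111001111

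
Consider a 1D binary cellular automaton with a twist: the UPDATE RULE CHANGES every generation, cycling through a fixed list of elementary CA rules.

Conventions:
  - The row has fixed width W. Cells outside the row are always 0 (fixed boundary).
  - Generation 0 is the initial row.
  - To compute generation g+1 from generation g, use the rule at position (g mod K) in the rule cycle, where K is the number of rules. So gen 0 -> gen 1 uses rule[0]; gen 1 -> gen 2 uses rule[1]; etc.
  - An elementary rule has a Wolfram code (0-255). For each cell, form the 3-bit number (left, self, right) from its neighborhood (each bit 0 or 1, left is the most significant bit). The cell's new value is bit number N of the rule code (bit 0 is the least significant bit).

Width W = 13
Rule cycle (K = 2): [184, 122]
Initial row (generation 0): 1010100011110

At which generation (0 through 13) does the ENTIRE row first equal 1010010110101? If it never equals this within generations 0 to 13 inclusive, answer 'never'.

Gen 0: 1010100011110
Gen 1 (rule 184): 0101010011101
Gen 2 (rule 122): 1010101110110
Gen 3 (rule 184): 0101011101101
Gen 4 (rule 122): 1010110111110
Gen 5 (rule 184): 0101101111101
Gen 6 (rule 122): 1011111000110
Gen 7 (rule 184): 0111110100101
Gen 8 (rule 122): 1100011011010
Gen 9 (rule 184): 1010010110101
Gen 10 (rule 122): 0101101111010
Gen 11 (rule 184): 0011011110101
Gen 12 (rule 122): 0111110011010
Gen 13 (rule 184): 0111101010101

Answer: 9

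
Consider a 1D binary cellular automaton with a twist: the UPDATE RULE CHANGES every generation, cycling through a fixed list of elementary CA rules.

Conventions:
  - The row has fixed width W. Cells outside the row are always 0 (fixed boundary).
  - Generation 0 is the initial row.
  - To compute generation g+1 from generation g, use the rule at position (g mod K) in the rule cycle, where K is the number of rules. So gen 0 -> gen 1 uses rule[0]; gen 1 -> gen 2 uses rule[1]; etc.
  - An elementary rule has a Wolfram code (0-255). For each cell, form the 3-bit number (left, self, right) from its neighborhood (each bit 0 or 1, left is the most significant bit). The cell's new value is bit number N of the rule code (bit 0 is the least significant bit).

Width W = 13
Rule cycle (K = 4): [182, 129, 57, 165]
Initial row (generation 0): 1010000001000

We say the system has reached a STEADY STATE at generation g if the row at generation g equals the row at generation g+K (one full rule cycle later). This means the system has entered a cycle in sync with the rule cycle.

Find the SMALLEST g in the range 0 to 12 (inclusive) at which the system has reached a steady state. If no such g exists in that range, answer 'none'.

Answer: none

Derivation:
Gen 0: 1010000001000
Gen 1 (rule 182): 1111000011100
Gen 2 (rule 129): 0110011001001
Gen 3 (rule 57): 0101010100100
Gen 4 (rule 165): 0111111100101
Gen 5 (rule 182): 1011111011111
Gen 6 (rule 129): 0001110001110
Gen 7 (rule 57): 1101001101001
Gen 8 (rule 165): 0011000011001
Gen 9 (rule 182): 0100100100111
Gen 10 (rule 129): 0000000000010
Gen 11 (rule 57): 1111111111001
Gen 12 (rule 165): 0111111110001
Gen 13 (rule 182): 1011111101011
Gen 14 (rule 129): 0001111000000
Gen 15 (rule 57): 1101000111111
Gen 16 (rule 165): 0011010011110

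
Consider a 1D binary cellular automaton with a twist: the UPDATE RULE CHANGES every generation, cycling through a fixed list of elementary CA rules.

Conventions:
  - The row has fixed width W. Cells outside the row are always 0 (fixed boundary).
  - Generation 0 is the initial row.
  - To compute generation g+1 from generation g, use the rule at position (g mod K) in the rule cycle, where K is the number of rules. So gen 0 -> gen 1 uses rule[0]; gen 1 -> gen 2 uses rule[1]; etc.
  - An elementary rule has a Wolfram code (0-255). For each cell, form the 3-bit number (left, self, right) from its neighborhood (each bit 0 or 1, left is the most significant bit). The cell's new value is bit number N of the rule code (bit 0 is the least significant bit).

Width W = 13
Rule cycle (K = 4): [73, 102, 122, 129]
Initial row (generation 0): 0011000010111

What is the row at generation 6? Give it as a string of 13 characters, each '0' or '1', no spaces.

Gen 0: 0011000010111
Gen 1 (rule 73): 1011011000101
Gen 2 (rule 102): 1101101001111
Gen 3 (rule 122): 1111110111001
Gen 4 (rule 129): 0111100010000
Gen 5 (rule 73): 0100101000111
Gen 6 (rule 102): 1101111001001

Answer: 1101111001001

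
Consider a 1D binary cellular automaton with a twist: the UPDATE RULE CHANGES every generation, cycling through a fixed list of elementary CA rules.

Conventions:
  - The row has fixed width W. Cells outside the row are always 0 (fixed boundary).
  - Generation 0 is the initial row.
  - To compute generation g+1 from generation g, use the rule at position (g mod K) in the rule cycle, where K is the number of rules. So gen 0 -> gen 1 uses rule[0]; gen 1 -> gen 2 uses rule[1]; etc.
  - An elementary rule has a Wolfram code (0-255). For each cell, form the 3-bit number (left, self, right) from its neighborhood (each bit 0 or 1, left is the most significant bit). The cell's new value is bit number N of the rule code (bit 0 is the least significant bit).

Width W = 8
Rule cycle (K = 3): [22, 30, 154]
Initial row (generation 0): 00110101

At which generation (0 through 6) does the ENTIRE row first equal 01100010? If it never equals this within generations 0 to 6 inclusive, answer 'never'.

Answer: 5

Derivation:
Gen 0: 00110101
Gen 1 (rule 22): 01000101
Gen 2 (rule 30): 11101101
Gen 3 (rule 154): 11001000
Gen 4 (rule 22): 00111100
Gen 5 (rule 30): 01100010
Gen 6 (rule 154): 11010101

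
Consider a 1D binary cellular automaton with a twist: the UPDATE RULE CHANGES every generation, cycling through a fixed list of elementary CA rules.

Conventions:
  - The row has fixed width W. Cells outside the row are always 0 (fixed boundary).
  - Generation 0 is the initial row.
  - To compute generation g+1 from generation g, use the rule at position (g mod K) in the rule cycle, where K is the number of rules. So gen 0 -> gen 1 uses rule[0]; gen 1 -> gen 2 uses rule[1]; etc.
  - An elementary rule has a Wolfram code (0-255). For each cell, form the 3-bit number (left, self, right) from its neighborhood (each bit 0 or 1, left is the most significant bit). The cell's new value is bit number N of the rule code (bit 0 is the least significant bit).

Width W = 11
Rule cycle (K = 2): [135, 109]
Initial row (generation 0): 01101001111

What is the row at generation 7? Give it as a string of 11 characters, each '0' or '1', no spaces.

Gen 0: 01101001111
Gen 1 (rule 135): 10001010110
Gen 2 (rule 109): 10101111110
Gen 3 (rule 135): 10100111100
Gen 4 (rule 109): 11100100101
Gen 5 (rule 135): 01001101101
Gen 6 (rule 109): 01001111111
Gen 7 (rule 135): 11010111110

Answer: 11010111110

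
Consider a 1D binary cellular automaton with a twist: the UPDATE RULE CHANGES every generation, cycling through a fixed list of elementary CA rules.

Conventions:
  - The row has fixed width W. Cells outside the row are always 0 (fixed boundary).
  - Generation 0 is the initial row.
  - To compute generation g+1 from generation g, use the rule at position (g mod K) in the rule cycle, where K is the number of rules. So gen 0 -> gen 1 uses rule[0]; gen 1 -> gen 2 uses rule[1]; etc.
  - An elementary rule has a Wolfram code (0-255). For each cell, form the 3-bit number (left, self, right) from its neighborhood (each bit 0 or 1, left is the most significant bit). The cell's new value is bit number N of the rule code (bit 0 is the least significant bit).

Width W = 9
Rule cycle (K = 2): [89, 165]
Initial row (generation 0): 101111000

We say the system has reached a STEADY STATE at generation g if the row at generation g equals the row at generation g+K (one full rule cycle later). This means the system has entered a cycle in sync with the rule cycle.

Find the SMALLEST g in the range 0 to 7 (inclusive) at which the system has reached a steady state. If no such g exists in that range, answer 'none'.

Answer: none

Derivation:
Gen 0: 101111000
Gen 1 (rule 89): 001001111
Gen 2 (rule 165): 101000110
Gen 3 (rule 89): 000110111
Gen 4 (rule 165): 110001010
Gen 5 (rule 89): 111100001
Gen 6 (rule 165): 011001101
Gen 7 (rule 89): 011101100
Gen 8 (rule 165): 001010001
Gen 9 (rule 89): 100001100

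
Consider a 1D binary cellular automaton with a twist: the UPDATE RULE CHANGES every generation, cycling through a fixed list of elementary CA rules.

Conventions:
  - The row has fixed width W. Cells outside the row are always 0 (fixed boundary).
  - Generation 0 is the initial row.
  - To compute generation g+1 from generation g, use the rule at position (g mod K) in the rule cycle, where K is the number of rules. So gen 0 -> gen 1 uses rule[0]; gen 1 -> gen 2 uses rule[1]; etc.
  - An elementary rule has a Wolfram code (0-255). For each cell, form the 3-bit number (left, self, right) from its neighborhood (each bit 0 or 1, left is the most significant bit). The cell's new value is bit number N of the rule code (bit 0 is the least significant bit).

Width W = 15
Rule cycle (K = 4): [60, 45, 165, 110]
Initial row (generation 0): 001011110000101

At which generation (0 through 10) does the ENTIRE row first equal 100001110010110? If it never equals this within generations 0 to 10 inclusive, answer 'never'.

Answer: never

Derivation:
Gen 0: 001011110000101
Gen 1 (rule 60): 001110001000111
Gen 2 (rule 45): 101000101010100
Gen 3 (rule 165): 111010111111101
Gen 4 (rule 110): 101111100000111
Gen 5 (rule 60): 111000010000100
Gen 6 (rule 45): 100011010110101
Gen 7 (rule 165): 101000111001111
Gen 8 (rule 110): 111001101011001
Gen 9 (rule 60): 100101011110101
Gen 10 (rule 45): 100111110001111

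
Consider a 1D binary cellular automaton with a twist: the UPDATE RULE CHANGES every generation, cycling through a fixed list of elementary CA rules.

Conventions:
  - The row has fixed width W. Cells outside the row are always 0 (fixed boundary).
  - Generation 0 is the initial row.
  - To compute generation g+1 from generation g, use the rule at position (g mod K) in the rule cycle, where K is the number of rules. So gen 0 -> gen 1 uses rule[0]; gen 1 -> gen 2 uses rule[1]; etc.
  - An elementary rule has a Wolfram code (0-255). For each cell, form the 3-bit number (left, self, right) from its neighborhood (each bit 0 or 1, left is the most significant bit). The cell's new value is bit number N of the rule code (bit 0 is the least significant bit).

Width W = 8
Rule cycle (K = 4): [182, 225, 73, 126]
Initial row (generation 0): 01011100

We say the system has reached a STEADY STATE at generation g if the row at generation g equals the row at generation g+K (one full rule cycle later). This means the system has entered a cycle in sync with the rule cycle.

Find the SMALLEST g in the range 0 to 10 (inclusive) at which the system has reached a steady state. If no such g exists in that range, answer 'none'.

Gen 0: 01011100
Gen 1 (rule 182): 11101010
Gen 2 (rule 225): 01110100
Gen 3 (rule 73): 01010001
Gen 4 (rule 126): 11111011
Gen 5 (rule 182): 01110100
Gen 6 (rule 225): 00111001
Gen 7 (rule 73): 10101000
Gen 8 (rule 126): 11111100
Gen 9 (rule 182): 01111010
Gen 10 (rule 225): 00111100
Gen 11 (rule 73): 10100101
Gen 12 (rule 126): 11111111
Gen 13 (rule 182): 01111110
Gen 14 (rule 225): 00111110

Answer: none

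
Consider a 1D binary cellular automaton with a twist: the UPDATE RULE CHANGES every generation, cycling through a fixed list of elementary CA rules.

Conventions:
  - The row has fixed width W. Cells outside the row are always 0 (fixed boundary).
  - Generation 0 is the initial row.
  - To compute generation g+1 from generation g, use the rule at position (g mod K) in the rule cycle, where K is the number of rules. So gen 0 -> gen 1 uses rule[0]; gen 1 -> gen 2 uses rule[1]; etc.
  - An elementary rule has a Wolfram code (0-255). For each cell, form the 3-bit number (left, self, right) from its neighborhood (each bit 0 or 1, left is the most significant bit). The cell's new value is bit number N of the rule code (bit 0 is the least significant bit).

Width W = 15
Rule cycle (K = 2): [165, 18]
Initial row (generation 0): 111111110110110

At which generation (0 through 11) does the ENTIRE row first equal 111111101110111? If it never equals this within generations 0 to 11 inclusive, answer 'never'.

Gen 0: 111111110110110
Gen 1 (rule 165): 011111101001000
Gen 2 (rule 18): 100000000110100
Gen 3 (rule 165): 101111110001101
Gen 4 (rule 18): 000000001010000
Gen 5 (rule 165): 111111101110111
Gen 6 (rule 18): 000000000000000
Gen 7 (rule 165): 111111111111111
Gen 8 (rule 18): 000000000000000
Gen 9 (rule 165): 111111111111111
Gen 10 (rule 18): 000000000000000
Gen 11 (rule 165): 111111111111111

Answer: 5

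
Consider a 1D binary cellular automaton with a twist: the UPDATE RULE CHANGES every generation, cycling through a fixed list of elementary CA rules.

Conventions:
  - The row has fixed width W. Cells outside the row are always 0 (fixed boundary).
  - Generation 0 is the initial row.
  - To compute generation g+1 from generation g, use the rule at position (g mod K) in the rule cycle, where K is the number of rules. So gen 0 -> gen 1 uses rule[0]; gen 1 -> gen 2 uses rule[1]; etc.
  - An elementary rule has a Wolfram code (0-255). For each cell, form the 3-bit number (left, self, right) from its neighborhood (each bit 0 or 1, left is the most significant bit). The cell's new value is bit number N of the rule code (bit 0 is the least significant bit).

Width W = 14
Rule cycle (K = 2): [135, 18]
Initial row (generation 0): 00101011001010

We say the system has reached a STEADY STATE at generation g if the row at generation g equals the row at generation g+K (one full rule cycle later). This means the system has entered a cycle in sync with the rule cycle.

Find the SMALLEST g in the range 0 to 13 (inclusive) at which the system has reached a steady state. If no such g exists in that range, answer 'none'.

Gen 0: 00101011001010
Gen 1 (rule 135): 11101000011010
Gen 2 (rule 18): 00000100100001
Gen 3 (rule 135): 11111101101111
Gen 4 (rule 18): 00000000000000
Gen 5 (rule 135): 11111111111111
Gen 6 (rule 18): 00000000000000
Gen 7 (rule 135): 11111111111111
Gen 8 (rule 18): 00000000000000
Gen 9 (rule 135): 11111111111111
Gen 10 (rule 18): 00000000000000
Gen 11 (rule 135): 11111111111111
Gen 12 (rule 18): 00000000000000
Gen 13 (rule 135): 11111111111111
Gen 14 (rule 18): 00000000000000
Gen 15 (rule 135): 11111111111111

Answer: 4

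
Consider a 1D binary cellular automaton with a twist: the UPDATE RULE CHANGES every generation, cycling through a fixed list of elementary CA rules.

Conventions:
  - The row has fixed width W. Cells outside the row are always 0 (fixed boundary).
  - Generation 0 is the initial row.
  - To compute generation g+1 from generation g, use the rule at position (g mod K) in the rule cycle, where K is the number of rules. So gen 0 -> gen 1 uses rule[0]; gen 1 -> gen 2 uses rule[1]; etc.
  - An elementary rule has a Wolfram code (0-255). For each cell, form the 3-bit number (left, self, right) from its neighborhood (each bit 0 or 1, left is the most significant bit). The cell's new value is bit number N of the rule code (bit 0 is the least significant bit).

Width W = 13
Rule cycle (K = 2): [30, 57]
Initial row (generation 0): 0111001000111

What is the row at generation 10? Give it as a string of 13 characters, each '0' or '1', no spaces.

Answer: 1010101101001

Derivation:
Gen 0: 0111001000111
Gen 1 (rule 30): 1100111101100
Gen 2 (rule 57): 1010100011011
Gen 3 (rule 30): 1010110110010
Gen 4 (rule 57): 0101101101001
Gen 5 (rule 30): 1101001001111
Gen 6 (rule 57): 1010100101000
Gen 7 (rule 30): 1010111101100
Gen 8 (rule 57): 0101100011011
Gen 9 (rule 30): 1101010110010
Gen 10 (rule 57): 1010101101001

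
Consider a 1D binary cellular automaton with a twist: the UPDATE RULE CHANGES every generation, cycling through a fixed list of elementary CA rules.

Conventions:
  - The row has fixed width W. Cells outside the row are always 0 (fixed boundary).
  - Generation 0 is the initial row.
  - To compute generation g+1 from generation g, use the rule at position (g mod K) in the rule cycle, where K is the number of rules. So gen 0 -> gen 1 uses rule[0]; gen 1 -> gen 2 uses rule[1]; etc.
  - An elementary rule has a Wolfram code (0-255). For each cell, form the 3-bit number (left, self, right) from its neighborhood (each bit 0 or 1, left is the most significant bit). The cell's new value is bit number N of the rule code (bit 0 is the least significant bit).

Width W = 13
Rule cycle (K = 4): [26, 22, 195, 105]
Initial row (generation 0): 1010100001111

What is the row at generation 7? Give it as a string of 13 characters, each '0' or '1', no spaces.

Gen 0: 1010100001111
Gen 1 (rule 26): 0000010011000
Gen 2 (rule 22): 0000111100100
Gen 3 (rule 195): 1111011101001
Gen 4 (rule 105): 1001110110000
Gen 5 (rule 26): 0111000101000
Gen 6 (rule 22): 1000101101100
Gen 7 (rule 195): 0011000100101

Answer: 0011000100101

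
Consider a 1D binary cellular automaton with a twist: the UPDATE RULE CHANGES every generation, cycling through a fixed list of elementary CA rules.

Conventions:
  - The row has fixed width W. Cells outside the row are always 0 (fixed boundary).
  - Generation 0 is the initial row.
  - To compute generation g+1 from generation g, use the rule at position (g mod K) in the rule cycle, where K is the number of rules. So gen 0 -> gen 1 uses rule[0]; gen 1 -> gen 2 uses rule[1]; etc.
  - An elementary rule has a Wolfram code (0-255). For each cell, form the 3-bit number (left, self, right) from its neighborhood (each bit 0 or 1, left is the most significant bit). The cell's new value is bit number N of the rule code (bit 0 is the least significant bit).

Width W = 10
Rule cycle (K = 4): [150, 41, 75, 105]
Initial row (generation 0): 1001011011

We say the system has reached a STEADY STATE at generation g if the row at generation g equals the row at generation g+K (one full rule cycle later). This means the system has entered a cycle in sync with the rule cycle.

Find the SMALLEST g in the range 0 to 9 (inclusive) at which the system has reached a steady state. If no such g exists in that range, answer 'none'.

Gen 0: 1001011011
Gen 1 (rule 150): 1111000000
Gen 2 (rule 41): 1000011111
Gen 3 (rule 75): 0011110001
Gen 4 (rule 105): 1010010100
Gen 5 (rule 150): 1011110110
Gen 6 (rule 41): 0110001100
Gen 7 (rule 75): 1110111101
Gen 8 (rule 105): 1011100110
Gen 9 (rule 150): 1001011001
Gen 10 (rule 41): 0000110000
Gen 11 (rule 75): 1111110111
Gen 12 (rule 105): 1000011101
Gen 13 (rule 150): 1100101001

Answer: none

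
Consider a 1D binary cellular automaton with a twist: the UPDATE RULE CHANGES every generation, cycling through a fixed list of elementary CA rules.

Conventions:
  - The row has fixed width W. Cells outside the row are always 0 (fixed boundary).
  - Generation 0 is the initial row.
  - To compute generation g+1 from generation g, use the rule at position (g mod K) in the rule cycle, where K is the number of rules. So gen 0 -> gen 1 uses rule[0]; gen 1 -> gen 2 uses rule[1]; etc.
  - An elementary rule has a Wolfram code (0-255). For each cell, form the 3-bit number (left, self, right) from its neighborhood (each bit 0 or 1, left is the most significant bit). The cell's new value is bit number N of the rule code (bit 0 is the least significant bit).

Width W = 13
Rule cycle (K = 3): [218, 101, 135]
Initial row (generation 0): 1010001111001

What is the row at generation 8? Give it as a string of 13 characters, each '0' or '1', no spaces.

Answer: 0000000000001

Derivation:
Gen 0: 1010001111001
Gen 1 (rule 218): 0001011111110
Gen 2 (rule 101): 1101100000010
Gen 3 (rule 135): 0000001111110
Gen 4 (rule 218): 0000011111111
Gen 5 (rule 101): 1111000000001
Gen 6 (rule 135): 0110011111111
Gen 7 (rule 218): 1111111111111
Gen 8 (rule 101): 0000000000001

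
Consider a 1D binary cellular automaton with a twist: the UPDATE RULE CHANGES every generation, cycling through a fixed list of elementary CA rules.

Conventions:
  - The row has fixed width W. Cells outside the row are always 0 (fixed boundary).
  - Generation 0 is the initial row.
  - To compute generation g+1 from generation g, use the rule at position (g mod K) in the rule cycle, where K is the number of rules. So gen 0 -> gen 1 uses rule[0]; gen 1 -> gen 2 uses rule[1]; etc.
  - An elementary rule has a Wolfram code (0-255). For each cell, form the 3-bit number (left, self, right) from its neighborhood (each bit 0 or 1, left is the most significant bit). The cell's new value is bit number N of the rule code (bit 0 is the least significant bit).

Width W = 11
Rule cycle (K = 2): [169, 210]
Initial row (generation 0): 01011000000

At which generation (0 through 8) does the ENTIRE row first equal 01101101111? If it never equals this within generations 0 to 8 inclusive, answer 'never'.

Gen 0: 01011000000
Gen 1 (rule 169): 00110011111
Gen 2 (rule 210): 01011101111
Gen 3 (rule 169): 00111011110
Gen 4 (rule 210): 01011001111
Gen 5 (rule 169): 00110001110
Gen 6 (rule 210): 01011010111
Gen 7 (rule 169): 00110101110
Gen 8 (rule 210): 01010000111

Answer: never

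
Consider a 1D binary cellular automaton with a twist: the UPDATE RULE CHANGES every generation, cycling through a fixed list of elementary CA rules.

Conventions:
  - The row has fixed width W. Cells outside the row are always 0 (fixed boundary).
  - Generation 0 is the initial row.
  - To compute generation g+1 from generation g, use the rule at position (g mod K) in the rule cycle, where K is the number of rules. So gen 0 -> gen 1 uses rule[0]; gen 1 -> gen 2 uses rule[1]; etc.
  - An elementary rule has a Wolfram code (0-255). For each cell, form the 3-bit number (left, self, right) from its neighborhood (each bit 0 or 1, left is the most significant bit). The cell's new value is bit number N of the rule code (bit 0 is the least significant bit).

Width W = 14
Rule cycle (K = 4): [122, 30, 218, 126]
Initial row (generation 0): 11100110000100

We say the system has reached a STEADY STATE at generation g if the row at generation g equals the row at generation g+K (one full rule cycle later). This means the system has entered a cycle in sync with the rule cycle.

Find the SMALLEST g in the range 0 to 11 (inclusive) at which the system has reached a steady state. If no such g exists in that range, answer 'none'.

Gen 0: 11100110000100
Gen 1 (rule 122): 10111111001010
Gen 2 (rule 30): 10100000111011
Gen 3 (rule 218): 00010001111011
Gen 4 (rule 126): 00111011001111
Gen 5 (rule 122): 01101111111001
Gen 6 (rule 30): 11001000000111
Gen 7 (rule 218): 11110100001111
Gen 8 (rule 126): 10011110011001
Gen 9 (rule 122): 01110011111110
Gen 10 (rule 30): 11001110000001
Gen 11 (rule 218): 11111111000010
Gen 12 (rule 126): 10000001100111
Gen 13 (rule 122): 01000011111101
Gen 14 (rule 30): 11100110000001
Gen 15 (rule 218): 11111111000010

Answer: 11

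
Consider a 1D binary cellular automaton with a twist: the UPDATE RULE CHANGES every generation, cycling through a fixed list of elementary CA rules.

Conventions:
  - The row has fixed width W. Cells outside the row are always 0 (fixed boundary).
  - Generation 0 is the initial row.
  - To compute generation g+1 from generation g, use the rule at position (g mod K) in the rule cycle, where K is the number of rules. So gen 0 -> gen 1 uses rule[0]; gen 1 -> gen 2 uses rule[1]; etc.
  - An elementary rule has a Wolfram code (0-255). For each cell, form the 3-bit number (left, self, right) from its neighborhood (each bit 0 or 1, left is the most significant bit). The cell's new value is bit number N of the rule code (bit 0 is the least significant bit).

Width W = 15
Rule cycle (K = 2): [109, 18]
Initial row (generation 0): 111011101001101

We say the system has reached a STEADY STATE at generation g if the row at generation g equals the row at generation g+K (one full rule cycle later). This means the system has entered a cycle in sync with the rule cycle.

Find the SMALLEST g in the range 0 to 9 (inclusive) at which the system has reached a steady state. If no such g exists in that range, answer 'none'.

Answer: 4

Derivation:
Gen 0: 111011101001101
Gen 1 (rule 109): 101110111001111
Gen 2 (rule 18): 000000000110000
Gen 3 (rule 109): 111111110110111
Gen 4 (rule 18): 000000000000000
Gen 5 (rule 109): 111111111111111
Gen 6 (rule 18): 000000000000000
Gen 7 (rule 109): 111111111111111
Gen 8 (rule 18): 000000000000000
Gen 9 (rule 109): 111111111111111
Gen 10 (rule 18): 000000000000000
Gen 11 (rule 109): 111111111111111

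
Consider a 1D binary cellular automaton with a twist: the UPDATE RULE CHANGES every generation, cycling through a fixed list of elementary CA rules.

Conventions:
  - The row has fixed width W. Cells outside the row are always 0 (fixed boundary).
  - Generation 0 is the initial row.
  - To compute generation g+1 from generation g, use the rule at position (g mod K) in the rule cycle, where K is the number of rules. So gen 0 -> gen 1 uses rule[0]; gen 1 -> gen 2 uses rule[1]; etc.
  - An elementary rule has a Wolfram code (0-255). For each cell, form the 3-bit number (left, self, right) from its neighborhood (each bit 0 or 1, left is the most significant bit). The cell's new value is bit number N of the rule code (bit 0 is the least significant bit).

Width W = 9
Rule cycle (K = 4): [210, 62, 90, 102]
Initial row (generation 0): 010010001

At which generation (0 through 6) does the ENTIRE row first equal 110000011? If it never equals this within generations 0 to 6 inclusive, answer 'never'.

Gen 0: 010010001
Gen 1 (rule 210): 101101010
Gen 2 (rule 62): 111011111
Gen 3 (rule 90): 101010001
Gen 4 (rule 102): 111110011
Gen 5 (rule 210): 011111101
Gen 6 (rule 62): 110000011

Answer: 6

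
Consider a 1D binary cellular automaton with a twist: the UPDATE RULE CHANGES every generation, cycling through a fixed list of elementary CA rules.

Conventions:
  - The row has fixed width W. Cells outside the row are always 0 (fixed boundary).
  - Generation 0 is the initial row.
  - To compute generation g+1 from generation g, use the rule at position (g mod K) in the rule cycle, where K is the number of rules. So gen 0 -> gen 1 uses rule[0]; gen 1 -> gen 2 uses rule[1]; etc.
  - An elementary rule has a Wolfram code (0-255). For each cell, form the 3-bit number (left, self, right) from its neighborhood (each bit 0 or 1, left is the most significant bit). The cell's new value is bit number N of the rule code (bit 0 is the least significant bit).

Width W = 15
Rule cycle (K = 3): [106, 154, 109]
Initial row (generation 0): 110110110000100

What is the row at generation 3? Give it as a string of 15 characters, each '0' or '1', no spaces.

Answer: 100000111111101

Derivation:
Gen 0: 110110110000100
Gen 1 (rule 106): 111111110001000
Gen 2 (rule 154): 111111101010100
Gen 3 (rule 109): 100000111111101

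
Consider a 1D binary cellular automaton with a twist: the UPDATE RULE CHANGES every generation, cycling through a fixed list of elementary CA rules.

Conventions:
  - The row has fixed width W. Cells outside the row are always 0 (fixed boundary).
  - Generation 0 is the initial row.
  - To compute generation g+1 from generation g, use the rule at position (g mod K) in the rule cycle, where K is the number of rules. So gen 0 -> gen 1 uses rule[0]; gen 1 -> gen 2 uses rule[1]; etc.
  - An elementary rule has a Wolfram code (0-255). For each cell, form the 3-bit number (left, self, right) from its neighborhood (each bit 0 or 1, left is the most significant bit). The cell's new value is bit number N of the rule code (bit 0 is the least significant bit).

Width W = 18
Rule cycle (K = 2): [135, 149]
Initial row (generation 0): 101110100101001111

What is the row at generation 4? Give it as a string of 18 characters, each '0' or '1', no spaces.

Gen 0: 101110100101001111
Gen 1 (rule 135): 100100101101010110
Gen 2 (rule 149): 110110100001010001
Gen 3 (rule 135): 000000101111010111
Gen 4 (rule 149): 111110100110010010

Answer: 111110100110010010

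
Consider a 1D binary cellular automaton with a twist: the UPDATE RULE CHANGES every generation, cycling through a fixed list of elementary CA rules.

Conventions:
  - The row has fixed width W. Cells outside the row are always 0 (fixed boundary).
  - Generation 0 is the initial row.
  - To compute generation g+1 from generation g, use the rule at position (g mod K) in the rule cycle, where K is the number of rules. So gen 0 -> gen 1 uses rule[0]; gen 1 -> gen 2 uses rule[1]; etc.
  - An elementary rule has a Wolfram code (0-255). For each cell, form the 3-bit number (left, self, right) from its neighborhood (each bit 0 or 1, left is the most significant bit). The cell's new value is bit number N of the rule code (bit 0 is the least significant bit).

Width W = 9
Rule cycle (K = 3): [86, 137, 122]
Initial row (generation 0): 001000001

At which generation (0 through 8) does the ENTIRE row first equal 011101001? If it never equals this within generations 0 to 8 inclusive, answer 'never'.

Answer: never

Derivation:
Gen 0: 001000001
Gen 1 (rule 86): 011100011
Gen 2 (rule 137): 011001010
Gen 3 (rule 122): 111110101
Gen 4 (rule 86): 000010101
Gen 5 (rule 137): 111000000
Gen 6 (rule 122): 101100000
Gen 7 (rule 86): 100110000
Gen 8 (rule 137): 000100111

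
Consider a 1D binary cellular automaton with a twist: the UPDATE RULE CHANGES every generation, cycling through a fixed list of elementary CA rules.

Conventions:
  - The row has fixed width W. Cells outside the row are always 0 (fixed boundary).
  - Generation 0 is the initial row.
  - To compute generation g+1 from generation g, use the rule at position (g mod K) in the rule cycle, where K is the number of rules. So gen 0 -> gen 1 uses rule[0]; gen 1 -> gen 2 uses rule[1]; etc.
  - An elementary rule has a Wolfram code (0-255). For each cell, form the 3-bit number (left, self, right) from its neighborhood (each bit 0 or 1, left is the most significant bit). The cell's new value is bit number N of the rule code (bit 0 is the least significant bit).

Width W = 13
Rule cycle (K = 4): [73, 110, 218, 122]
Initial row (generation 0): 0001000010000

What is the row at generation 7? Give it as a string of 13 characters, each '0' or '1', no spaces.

Gen 0: 0001000010000
Gen 1 (rule 73): 1100011000111
Gen 2 (rule 110): 1100111001101
Gen 3 (rule 218): 1111111111100
Gen 4 (rule 122): 1000000000110
Gen 5 (rule 73): 0011111110110
Gen 6 (rule 110): 0110000011110
Gen 7 (rule 218): 1111000111111

Answer: 1111000111111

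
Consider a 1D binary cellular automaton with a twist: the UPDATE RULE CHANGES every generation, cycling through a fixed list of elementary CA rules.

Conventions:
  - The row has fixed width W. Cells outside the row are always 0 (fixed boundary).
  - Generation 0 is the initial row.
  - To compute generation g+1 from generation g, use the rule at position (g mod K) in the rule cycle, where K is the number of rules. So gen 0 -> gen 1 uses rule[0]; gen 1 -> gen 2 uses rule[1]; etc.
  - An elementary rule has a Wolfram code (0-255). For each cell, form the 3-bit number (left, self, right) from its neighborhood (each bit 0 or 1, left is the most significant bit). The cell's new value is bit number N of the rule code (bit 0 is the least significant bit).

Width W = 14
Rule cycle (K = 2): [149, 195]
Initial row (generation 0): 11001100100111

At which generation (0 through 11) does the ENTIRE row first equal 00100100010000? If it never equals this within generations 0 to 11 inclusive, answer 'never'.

Gen 0: 11001100100111
Gen 1 (rule 149): 00100010110010
Gen 2 (rule 195): 11001100010100
Gen 3 (rule 149): 00100011010111
Gen 4 (rule 195): 11001101000011
Gen 5 (rule 149): 00100001111000
Gen 6 (rule 195): 11001110111011
Gen 7 (rule 149): 00100100010000
Gen 8 (rule 195): 11001001100111
Gen 9 (rule 149): 00101100010010
Gen 10 (rule 195): 11000101100100
Gen 11 (rule 149): 00110100010111

Answer: 7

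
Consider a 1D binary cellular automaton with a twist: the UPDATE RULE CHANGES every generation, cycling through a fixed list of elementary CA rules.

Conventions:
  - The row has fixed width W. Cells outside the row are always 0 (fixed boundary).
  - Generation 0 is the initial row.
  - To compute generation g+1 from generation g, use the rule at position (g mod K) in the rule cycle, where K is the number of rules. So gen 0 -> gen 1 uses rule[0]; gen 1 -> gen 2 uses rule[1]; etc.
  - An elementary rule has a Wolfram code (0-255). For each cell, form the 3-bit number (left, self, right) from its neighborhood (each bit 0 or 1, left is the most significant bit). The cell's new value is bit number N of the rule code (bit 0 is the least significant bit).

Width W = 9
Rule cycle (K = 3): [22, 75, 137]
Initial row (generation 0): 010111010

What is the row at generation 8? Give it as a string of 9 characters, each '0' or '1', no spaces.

Answer: 111001100

Derivation:
Gen 0: 010111010
Gen 1 (rule 22): 110000011
Gen 2 (rule 75): 110111111
Gen 3 (rule 137): 100111110
Gen 4 (rule 22): 111000001
Gen 5 (rule 75): 101011110
Gen 6 (rule 137): 000011100
Gen 7 (rule 22): 000100010
Gen 8 (rule 75): 111001100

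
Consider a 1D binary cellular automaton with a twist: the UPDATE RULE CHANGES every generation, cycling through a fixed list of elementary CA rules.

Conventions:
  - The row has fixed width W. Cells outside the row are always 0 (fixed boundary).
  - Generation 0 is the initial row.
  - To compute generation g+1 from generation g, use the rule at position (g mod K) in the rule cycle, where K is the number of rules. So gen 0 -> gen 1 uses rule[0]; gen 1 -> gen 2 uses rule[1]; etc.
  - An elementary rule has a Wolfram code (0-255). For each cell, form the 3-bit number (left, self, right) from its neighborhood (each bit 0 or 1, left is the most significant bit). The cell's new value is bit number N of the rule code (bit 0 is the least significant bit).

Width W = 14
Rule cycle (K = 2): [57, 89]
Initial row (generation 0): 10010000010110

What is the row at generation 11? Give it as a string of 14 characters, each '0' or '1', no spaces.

Answer: 10011011011100

Derivation:
Gen 0: 10010000010110
Gen 1 (rule 57): 01001111001101
Gen 2 (rule 89): 00101001101100
Gen 3 (rule 57): 10010101011011
Gen 4 (rule 89): 01000000011011
Gen 5 (rule 57): 00111111010110
Gen 6 (rule 89): 10100001000111
Gen 7 (rule 57): 01011100110100
Gen 8 (rule 89): 00010110110011
Gen 9 (rule 57): 11001101101010
Gen 10 (rule 89): 11101101100001
Gen 11 (rule 57): 10011011011100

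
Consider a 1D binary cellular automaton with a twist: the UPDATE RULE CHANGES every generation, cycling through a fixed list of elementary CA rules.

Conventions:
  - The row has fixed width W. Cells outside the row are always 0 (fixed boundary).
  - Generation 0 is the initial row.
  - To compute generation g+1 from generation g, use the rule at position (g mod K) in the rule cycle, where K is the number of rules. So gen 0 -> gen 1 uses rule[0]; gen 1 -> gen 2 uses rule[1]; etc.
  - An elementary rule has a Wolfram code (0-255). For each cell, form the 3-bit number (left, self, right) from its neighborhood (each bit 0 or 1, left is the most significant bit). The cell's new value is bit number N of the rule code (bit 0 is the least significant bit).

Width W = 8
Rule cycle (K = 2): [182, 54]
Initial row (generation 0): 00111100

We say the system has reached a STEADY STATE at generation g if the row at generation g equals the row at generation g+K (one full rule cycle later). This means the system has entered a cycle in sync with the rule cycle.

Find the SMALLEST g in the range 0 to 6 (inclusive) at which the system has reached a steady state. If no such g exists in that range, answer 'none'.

Gen 0: 00111100
Gen 1 (rule 182): 01011010
Gen 2 (rule 54): 11100111
Gen 3 (rule 182): 01011010
Gen 4 (rule 54): 11100111
Gen 5 (rule 182): 01011010
Gen 6 (rule 54): 11100111
Gen 7 (rule 182): 01011010
Gen 8 (rule 54): 11100111

Answer: 1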